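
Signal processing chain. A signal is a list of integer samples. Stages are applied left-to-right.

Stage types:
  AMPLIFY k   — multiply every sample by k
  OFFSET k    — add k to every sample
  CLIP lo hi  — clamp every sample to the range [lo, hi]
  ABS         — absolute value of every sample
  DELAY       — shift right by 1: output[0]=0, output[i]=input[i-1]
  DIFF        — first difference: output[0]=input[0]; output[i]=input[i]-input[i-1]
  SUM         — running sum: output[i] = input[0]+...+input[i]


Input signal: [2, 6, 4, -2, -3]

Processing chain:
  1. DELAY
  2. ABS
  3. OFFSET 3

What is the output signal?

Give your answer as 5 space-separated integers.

Input: [2, 6, 4, -2, -3]
Stage 1 (DELAY): [0, 2, 6, 4, -2] = [0, 2, 6, 4, -2] -> [0, 2, 6, 4, -2]
Stage 2 (ABS): |0|=0, |2|=2, |6|=6, |4|=4, |-2|=2 -> [0, 2, 6, 4, 2]
Stage 3 (OFFSET 3): 0+3=3, 2+3=5, 6+3=9, 4+3=7, 2+3=5 -> [3, 5, 9, 7, 5]

Answer: 3 5 9 7 5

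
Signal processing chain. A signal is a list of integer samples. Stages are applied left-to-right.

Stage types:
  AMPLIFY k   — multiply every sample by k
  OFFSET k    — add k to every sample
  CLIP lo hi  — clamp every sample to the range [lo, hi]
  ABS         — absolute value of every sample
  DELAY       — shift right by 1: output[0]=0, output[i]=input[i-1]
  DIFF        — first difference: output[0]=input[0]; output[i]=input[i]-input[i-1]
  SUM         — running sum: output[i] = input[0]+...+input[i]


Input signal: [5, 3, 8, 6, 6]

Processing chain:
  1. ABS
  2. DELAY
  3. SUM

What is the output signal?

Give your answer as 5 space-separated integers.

Answer: 0 5 8 16 22

Derivation:
Input: [5, 3, 8, 6, 6]
Stage 1 (ABS): |5|=5, |3|=3, |8|=8, |6|=6, |6|=6 -> [5, 3, 8, 6, 6]
Stage 2 (DELAY): [0, 5, 3, 8, 6] = [0, 5, 3, 8, 6] -> [0, 5, 3, 8, 6]
Stage 3 (SUM): sum[0..0]=0, sum[0..1]=5, sum[0..2]=8, sum[0..3]=16, sum[0..4]=22 -> [0, 5, 8, 16, 22]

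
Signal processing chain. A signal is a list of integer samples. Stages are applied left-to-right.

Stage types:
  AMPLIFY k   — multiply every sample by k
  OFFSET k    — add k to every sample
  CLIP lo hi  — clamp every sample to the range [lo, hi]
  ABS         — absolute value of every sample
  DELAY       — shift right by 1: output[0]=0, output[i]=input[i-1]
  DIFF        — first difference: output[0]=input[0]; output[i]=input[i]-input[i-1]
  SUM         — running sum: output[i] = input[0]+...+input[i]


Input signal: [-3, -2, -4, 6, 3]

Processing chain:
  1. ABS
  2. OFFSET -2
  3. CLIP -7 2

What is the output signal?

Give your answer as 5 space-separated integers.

Answer: 1 0 2 2 1

Derivation:
Input: [-3, -2, -4, 6, 3]
Stage 1 (ABS): |-3|=3, |-2|=2, |-4|=4, |6|=6, |3|=3 -> [3, 2, 4, 6, 3]
Stage 2 (OFFSET -2): 3+-2=1, 2+-2=0, 4+-2=2, 6+-2=4, 3+-2=1 -> [1, 0, 2, 4, 1]
Stage 3 (CLIP -7 2): clip(1,-7,2)=1, clip(0,-7,2)=0, clip(2,-7,2)=2, clip(4,-7,2)=2, clip(1,-7,2)=1 -> [1, 0, 2, 2, 1]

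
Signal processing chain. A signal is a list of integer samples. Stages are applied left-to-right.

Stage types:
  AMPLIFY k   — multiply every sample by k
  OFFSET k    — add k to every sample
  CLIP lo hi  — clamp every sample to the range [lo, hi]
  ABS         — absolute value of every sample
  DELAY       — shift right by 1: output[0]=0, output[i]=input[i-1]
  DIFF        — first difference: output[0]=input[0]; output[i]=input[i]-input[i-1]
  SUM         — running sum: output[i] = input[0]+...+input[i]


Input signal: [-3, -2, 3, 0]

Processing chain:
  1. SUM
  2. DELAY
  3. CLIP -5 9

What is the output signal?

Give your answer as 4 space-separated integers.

Input: [-3, -2, 3, 0]
Stage 1 (SUM): sum[0..0]=-3, sum[0..1]=-5, sum[0..2]=-2, sum[0..3]=-2 -> [-3, -5, -2, -2]
Stage 2 (DELAY): [0, -3, -5, -2] = [0, -3, -5, -2] -> [0, -3, -5, -2]
Stage 3 (CLIP -5 9): clip(0,-5,9)=0, clip(-3,-5,9)=-3, clip(-5,-5,9)=-5, clip(-2,-5,9)=-2 -> [0, -3, -5, -2]

Answer: 0 -3 -5 -2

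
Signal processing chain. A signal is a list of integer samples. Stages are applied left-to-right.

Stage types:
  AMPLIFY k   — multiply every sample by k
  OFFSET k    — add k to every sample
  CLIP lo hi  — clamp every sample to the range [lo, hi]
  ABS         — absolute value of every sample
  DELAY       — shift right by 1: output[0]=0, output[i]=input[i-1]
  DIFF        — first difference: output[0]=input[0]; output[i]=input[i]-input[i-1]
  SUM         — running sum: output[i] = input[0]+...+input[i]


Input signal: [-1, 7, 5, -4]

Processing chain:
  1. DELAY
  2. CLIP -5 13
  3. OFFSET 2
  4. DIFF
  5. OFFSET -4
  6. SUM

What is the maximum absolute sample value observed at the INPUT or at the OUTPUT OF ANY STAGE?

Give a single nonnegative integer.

Answer: 9

Derivation:
Input: [-1, 7, 5, -4] (max |s|=7)
Stage 1 (DELAY): [0, -1, 7, 5] = [0, -1, 7, 5] -> [0, -1, 7, 5] (max |s|=7)
Stage 2 (CLIP -5 13): clip(0,-5,13)=0, clip(-1,-5,13)=-1, clip(7,-5,13)=7, clip(5,-5,13)=5 -> [0, -1, 7, 5] (max |s|=7)
Stage 3 (OFFSET 2): 0+2=2, -1+2=1, 7+2=9, 5+2=7 -> [2, 1, 9, 7] (max |s|=9)
Stage 4 (DIFF): s[0]=2, 1-2=-1, 9-1=8, 7-9=-2 -> [2, -1, 8, -2] (max |s|=8)
Stage 5 (OFFSET -4): 2+-4=-2, -1+-4=-5, 8+-4=4, -2+-4=-6 -> [-2, -5, 4, -6] (max |s|=6)
Stage 6 (SUM): sum[0..0]=-2, sum[0..1]=-7, sum[0..2]=-3, sum[0..3]=-9 -> [-2, -7, -3, -9] (max |s|=9)
Overall max amplitude: 9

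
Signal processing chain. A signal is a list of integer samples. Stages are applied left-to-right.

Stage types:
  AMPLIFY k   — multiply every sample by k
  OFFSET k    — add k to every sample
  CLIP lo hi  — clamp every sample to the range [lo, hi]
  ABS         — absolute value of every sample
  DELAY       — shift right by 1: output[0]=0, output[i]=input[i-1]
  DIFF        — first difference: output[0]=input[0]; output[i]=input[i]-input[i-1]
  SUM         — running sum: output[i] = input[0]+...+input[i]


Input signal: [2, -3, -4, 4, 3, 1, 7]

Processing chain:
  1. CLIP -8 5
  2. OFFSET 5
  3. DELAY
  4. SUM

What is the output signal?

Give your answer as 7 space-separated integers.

Answer: 0 7 9 10 19 27 33

Derivation:
Input: [2, -3, -4, 4, 3, 1, 7]
Stage 1 (CLIP -8 5): clip(2,-8,5)=2, clip(-3,-8,5)=-3, clip(-4,-8,5)=-4, clip(4,-8,5)=4, clip(3,-8,5)=3, clip(1,-8,5)=1, clip(7,-8,5)=5 -> [2, -3, -4, 4, 3, 1, 5]
Stage 2 (OFFSET 5): 2+5=7, -3+5=2, -4+5=1, 4+5=9, 3+5=8, 1+5=6, 5+5=10 -> [7, 2, 1, 9, 8, 6, 10]
Stage 3 (DELAY): [0, 7, 2, 1, 9, 8, 6] = [0, 7, 2, 1, 9, 8, 6] -> [0, 7, 2, 1, 9, 8, 6]
Stage 4 (SUM): sum[0..0]=0, sum[0..1]=7, sum[0..2]=9, sum[0..3]=10, sum[0..4]=19, sum[0..5]=27, sum[0..6]=33 -> [0, 7, 9, 10, 19, 27, 33]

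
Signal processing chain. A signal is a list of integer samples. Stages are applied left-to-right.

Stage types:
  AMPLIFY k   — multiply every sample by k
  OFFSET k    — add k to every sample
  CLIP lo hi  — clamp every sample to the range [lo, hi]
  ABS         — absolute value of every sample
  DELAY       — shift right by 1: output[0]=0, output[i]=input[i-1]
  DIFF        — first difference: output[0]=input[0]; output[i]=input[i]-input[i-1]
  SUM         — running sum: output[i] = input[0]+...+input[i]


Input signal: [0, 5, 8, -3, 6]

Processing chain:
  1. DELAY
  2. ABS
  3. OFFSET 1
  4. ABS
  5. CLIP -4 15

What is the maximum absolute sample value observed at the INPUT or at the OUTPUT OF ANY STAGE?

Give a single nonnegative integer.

Answer: 9

Derivation:
Input: [0, 5, 8, -3, 6] (max |s|=8)
Stage 1 (DELAY): [0, 0, 5, 8, -3] = [0, 0, 5, 8, -3] -> [0, 0, 5, 8, -3] (max |s|=8)
Stage 2 (ABS): |0|=0, |0|=0, |5|=5, |8|=8, |-3|=3 -> [0, 0, 5, 8, 3] (max |s|=8)
Stage 3 (OFFSET 1): 0+1=1, 0+1=1, 5+1=6, 8+1=9, 3+1=4 -> [1, 1, 6, 9, 4] (max |s|=9)
Stage 4 (ABS): |1|=1, |1|=1, |6|=6, |9|=9, |4|=4 -> [1, 1, 6, 9, 4] (max |s|=9)
Stage 5 (CLIP -4 15): clip(1,-4,15)=1, clip(1,-4,15)=1, clip(6,-4,15)=6, clip(9,-4,15)=9, clip(4,-4,15)=4 -> [1, 1, 6, 9, 4] (max |s|=9)
Overall max amplitude: 9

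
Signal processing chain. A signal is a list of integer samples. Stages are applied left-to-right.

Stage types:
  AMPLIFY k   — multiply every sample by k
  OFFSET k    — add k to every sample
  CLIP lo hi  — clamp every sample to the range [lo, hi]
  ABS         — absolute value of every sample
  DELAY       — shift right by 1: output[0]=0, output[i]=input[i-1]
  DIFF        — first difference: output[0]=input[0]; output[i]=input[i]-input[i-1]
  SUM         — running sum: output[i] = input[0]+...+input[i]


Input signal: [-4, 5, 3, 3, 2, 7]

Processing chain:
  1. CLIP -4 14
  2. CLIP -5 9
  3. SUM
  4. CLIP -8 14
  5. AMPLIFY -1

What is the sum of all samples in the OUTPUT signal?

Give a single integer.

Answer: -31

Derivation:
Input: [-4, 5, 3, 3, 2, 7]
Stage 1 (CLIP -4 14): clip(-4,-4,14)=-4, clip(5,-4,14)=5, clip(3,-4,14)=3, clip(3,-4,14)=3, clip(2,-4,14)=2, clip(7,-4,14)=7 -> [-4, 5, 3, 3, 2, 7]
Stage 2 (CLIP -5 9): clip(-4,-5,9)=-4, clip(5,-5,9)=5, clip(3,-5,9)=3, clip(3,-5,9)=3, clip(2,-5,9)=2, clip(7,-5,9)=7 -> [-4, 5, 3, 3, 2, 7]
Stage 3 (SUM): sum[0..0]=-4, sum[0..1]=1, sum[0..2]=4, sum[0..3]=7, sum[0..4]=9, sum[0..5]=16 -> [-4, 1, 4, 7, 9, 16]
Stage 4 (CLIP -8 14): clip(-4,-8,14)=-4, clip(1,-8,14)=1, clip(4,-8,14)=4, clip(7,-8,14)=7, clip(9,-8,14)=9, clip(16,-8,14)=14 -> [-4, 1, 4, 7, 9, 14]
Stage 5 (AMPLIFY -1): -4*-1=4, 1*-1=-1, 4*-1=-4, 7*-1=-7, 9*-1=-9, 14*-1=-14 -> [4, -1, -4, -7, -9, -14]
Output sum: -31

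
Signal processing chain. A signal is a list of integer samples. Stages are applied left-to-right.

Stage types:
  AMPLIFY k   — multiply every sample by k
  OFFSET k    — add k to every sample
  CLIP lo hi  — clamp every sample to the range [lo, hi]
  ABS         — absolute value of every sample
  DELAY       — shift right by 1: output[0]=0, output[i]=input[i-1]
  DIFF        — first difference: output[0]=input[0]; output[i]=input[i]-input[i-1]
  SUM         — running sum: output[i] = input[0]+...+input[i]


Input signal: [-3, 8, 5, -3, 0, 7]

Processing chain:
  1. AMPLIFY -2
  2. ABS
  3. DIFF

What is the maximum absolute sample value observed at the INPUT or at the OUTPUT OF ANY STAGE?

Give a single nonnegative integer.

Answer: 16

Derivation:
Input: [-3, 8, 5, -3, 0, 7] (max |s|=8)
Stage 1 (AMPLIFY -2): -3*-2=6, 8*-2=-16, 5*-2=-10, -3*-2=6, 0*-2=0, 7*-2=-14 -> [6, -16, -10, 6, 0, -14] (max |s|=16)
Stage 2 (ABS): |6|=6, |-16|=16, |-10|=10, |6|=6, |0|=0, |-14|=14 -> [6, 16, 10, 6, 0, 14] (max |s|=16)
Stage 3 (DIFF): s[0]=6, 16-6=10, 10-16=-6, 6-10=-4, 0-6=-6, 14-0=14 -> [6, 10, -6, -4, -6, 14] (max |s|=14)
Overall max amplitude: 16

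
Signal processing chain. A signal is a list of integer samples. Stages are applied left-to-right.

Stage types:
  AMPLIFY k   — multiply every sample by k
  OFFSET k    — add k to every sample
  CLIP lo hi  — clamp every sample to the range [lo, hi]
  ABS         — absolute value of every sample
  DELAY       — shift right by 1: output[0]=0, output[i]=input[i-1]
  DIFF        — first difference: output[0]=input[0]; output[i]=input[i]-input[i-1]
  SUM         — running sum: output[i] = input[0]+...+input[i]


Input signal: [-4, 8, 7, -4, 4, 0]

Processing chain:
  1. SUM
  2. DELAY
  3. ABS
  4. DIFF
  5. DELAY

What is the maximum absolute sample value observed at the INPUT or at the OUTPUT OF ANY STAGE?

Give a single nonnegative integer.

Input: [-4, 8, 7, -4, 4, 0] (max |s|=8)
Stage 1 (SUM): sum[0..0]=-4, sum[0..1]=4, sum[0..2]=11, sum[0..3]=7, sum[0..4]=11, sum[0..5]=11 -> [-4, 4, 11, 7, 11, 11] (max |s|=11)
Stage 2 (DELAY): [0, -4, 4, 11, 7, 11] = [0, -4, 4, 11, 7, 11] -> [0, -4, 4, 11, 7, 11] (max |s|=11)
Stage 3 (ABS): |0|=0, |-4|=4, |4|=4, |11|=11, |7|=7, |11|=11 -> [0, 4, 4, 11, 7, 11] (max |s|=11)
Stage 4 (DIFF): s[0]=0, 4-0=4, 4-4=0, 11-4=7, 7-11=-4, 11-7=4 -> [0, 4, 0, 7, -4, 4] (max |s|=7)
Stage 5 (DELAY): [0, 0, 4, 0, 7, -4] = [0, 0, 4, 0, 7, -4] -> [0, 0, 4, 0, 7, -4] (max |s|=7)
Overall max amplitude: 11

Answer: 11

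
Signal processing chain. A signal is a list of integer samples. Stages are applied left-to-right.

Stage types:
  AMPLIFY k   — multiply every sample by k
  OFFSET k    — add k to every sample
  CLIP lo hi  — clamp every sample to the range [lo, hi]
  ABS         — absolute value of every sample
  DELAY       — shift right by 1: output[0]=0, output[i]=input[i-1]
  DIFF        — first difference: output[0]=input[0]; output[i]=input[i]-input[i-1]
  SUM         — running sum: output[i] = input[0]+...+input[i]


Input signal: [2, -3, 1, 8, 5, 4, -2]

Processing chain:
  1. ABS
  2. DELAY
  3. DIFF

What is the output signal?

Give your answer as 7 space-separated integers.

Answer: 0 2 1 -2 7 -3 -1

Derivation:
Input: [2, -3, 1, 8, 5, 4, -2]
Stage 1 (ABS): |2|=2, |-3|=3, |1|=1, |8|=8, |5|=5, |4|=4, |-2|=2 -> [2, 3, 1, 8, 5, 4, 2]
Stage 2 (DELAY): [0, 2, 3, 1, 8, 5, 4] = [0, 2, 3, 1, 8, 5, 4] -> [0, 2, 3, 1, 8, 5, 4]
Stage 3 (DIFF): s[0]=0, 2-0=2, 3-2=1, 1-3=-2, 8-1=7, 5-8=-3, 4-5=-1 -> [0, 2, 1, -2, 7, -3, -1]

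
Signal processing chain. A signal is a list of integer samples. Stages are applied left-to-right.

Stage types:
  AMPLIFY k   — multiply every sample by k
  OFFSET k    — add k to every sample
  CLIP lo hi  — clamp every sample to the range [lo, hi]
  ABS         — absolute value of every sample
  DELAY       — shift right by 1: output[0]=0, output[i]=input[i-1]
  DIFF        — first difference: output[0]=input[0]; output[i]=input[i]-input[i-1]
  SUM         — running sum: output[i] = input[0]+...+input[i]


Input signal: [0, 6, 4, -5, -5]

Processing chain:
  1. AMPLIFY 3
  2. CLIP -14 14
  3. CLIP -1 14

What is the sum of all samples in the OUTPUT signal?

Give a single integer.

Answer: 24

Derivation:
Input: [0, 6, 4, -5, -5]
Stage 1 (AMPLIFY 3): 0*3=0, 6*3=18, 4*3=12, -5*3=-15, -5*3=-15 -> [0, 18, 12, -15, -15]
Stage 2 (CLIP -14 14): clip(0,-14,14)=0, clip(18,-14,14)=14, clip(12,-14,14)=12, clip(-15,-14,14)=-14, clip(-15,-14,14)=-14 -> [0, 14, 12, -14, -14]
Stage 3 (CLIP -1 14): clip(0,-1,14)=0, clip(14,-1,14)=14, clip(12,-1,14)=12, clip(-14,-1,14)=-1, clip(-14,-1,14)=-1 -> [0, 14, 12, -1, -1]
Output sum: 24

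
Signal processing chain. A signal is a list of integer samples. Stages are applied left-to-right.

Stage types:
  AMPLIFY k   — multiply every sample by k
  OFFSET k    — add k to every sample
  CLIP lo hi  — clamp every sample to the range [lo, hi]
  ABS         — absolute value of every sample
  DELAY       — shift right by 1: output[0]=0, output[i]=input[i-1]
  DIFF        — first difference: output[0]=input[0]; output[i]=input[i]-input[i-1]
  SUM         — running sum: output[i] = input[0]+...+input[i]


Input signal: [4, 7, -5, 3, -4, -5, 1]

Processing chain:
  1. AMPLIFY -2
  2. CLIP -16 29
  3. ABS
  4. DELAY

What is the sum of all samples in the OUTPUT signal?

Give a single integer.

Input: [4, 7, -5, 3, -4, -5, 1]
Stage 1 (AMPLIFY -2): 4*-2=-8, 7*-2=-14, -5*-2=10, 3*-2=-6, -4*-2=8, -5*-2=10, 1*-2=-2 -> [-8, -14, 10, -6, 8, 10, -2]
Stage 2 (CLIP -16 29): clip(-8,-16,29)=-8, clip(-14,-16,29)=-14, clip(10,-16,29)=10, clip(-6,-16,29)=-6, clip(8,-16,29)=8, clip(10,-16,29)=10, clip(-2,-16,29)=-2 -> [-8, -14, 10, -6, 8, 10, -2]
Stage 3 (ABS): |-8|=8, |-14|=14, |10|=10, |-6|=6, |8|=8, |10|=10, |-2|=2 -> [8, 14, 10, 6, 8, 10, 2]
Stage 4 (DELAY): [0, 8, 14, 10, 6, 8, 10] = [0, 8, 14, 10, 6, 8, 10] -> [0, 8, 14, 10, 6, 8, 10]
Output sum: 56

Answer: 56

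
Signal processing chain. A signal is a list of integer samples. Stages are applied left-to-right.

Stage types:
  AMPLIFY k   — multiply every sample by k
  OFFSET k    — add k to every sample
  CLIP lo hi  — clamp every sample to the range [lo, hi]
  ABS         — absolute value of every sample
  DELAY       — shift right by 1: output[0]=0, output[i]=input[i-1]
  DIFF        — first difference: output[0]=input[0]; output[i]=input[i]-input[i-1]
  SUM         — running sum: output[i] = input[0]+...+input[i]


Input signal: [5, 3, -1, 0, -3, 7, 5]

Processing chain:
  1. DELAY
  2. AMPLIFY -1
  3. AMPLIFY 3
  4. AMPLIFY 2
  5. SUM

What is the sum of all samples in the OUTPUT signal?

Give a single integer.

Answer: -252

Derivation:
Input: [5, 3, -1, 0, -3, 7, 5]
Stage 1 (DELAY): [0, 5, 3, -1, 0, -3, 7] = [0, 5, 3, -1, 0, -3, 7] -> [0, 5, 3, -1, 0, -3, 7]
Stage 2 (AMPLIFY -1): 0*-1=0, 5*-1=-5, 3*-1=-3, -1*-1=1, 0*-1=0, -3*-1=3, 7*-1=-7 -> [0, -5, -3, 1, 0, 3, -7]
Stage 3 (AMPLIFY 3): 0*3=0, -5*3=-15, -3*3=-9, 1*3=3, 0*3=0, 3*3=9, -7*3=-21 -> [0, -15, -9, 3, 0, 9, -21]
Stage 4 (AMPLIFY 2): 0*2=0, -15*2=-30, -9*2=-18, 3*2=6, 0*2=0, 9*2=18, -21*2=-42 -> [0, -30, -18, 6, 0, 18, -42]
Stage 5 (SUM): sum[0..0]=0, sum[0..1]=-30, sum[0..2]=-48, sum[0..3]=-42, sum[0..4]=-42, sum[0..5]=-24, sum[0..6]=-66 -> [0, -30, -48, -42, -42, -24, -66]
Output sum: -252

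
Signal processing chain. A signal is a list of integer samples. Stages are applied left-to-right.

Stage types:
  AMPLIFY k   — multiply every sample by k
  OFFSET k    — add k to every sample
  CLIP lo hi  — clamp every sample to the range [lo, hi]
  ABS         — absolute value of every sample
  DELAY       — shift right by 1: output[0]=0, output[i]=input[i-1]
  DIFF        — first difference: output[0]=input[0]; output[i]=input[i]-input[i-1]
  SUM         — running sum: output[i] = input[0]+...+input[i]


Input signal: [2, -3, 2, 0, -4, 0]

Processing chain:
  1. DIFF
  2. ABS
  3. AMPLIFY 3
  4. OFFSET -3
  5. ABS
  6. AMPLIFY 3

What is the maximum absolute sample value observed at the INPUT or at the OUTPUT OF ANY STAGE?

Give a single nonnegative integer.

Input: [2, -3, 2, 0, -4, 0] (max |s|=4)
Stage 1 (DIFF): s[0]=2, -3-2=-5, 2--3=5, 0-2=-2, -4-0=-4, 0--4=4 -> [2, -5, 5, -2, -4, 4] (max |s|=5)
Stage 2 (ABS): |2|=2, |-5|=5, |5|=5, |-2|=2, |-4|=4, |4|=4 -> [2, 5, 5, 2, 4, 4] (max |s|=5)
Stage 3 (AMPLIFY 3): 2*3=6, 5*3=15, 5*3=15, 2*3=6, 4*3=12, 4*3=12 -> [6, 15, 15, 6, 12, 12] (max |s|=15)
Stage 4 (OFFSET -3): 6+-3=3, 15+-3=12, 15+-3=12, 6+-3=3, 12+-3=9, 12+-3=9 -> [3, 12, 12, 3, 9, 9] (max |s|=12)
Stage 5 (ABS): |3|=3, |12|=12, |12|=12, |3|=3, |9|=9, |9|=9 -> [3, 12, 12, 3, 9, 9] (max |s|=12)
Stage 6 (AMPLIFY 3): 3*3=9, 12*3=36, 12*3=36, 3*3=9, 9*3=27, 9*3=27 -> [9, 36, 36, 9, 27, 27] (max |s|=36)
Overall max amplitude: 36

Answer: 36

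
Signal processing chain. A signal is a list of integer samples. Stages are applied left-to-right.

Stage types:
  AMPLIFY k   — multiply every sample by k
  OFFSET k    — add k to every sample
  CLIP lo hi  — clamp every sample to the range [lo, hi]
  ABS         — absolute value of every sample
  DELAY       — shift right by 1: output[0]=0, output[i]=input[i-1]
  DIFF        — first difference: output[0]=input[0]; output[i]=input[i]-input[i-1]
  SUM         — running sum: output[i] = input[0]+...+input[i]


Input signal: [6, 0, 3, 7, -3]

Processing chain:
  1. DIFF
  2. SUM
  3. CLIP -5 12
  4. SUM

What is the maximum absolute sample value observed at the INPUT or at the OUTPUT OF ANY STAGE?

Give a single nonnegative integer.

Input: [6, 0, 3, 7, -3] (max |s|=7)
Stage 1 (DIFF): s[0]=6, 0-6=-6, 3-0=3, 7-3=4, -3-7=-10 -> [6, -6, 3, 4, -10] (max |s|=10)
Stage 2 (SUM): sum[0..0]=6, sum[0..1]=0, sum[0..2]=3, sum[0..3]=7, sum[0..4]=-3 -> [6, 0, 3, 7, -3] (max |s|=7)
Stage 3 (CLIP -5 12): clip(6,-5,12)=6, clip(0,-5,12)=0, clip(3,-5,12)=3, clip(7,-5,12)=7, clip(-3,-5,12)=-3 -> [6, 0, 3, 7, -3] (max |s|=7)
Stage 4 (SUM): sum[0..0]=6, sum[0..1]=6, sum[0..2]=9, sum[0..3]=16, sum[0..4]=13 -> [6, 6, 9, 16, 13] (max |s|=16)
Overall max amplitude: 16

Answer: 16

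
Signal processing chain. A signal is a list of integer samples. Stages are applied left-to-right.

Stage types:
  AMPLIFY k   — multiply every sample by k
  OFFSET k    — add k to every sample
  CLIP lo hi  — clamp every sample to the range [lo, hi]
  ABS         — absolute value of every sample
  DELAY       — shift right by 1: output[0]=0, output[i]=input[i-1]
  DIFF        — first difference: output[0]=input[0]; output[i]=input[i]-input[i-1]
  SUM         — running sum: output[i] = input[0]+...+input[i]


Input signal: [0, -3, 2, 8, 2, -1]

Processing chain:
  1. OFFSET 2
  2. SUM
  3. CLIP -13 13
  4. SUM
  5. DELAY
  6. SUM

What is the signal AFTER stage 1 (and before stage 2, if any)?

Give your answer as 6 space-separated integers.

Input: [0, -3, 2, 8, 2, -1]
Stage 1 (OFFSET 2): 0+2=2, -3+2=-1, 2+2=4, 8+2=10, 2+2=4, -1+2=1 -> [2, -1, 4, 10, 4, 1]

Answer: 2 -1 4 10 4 1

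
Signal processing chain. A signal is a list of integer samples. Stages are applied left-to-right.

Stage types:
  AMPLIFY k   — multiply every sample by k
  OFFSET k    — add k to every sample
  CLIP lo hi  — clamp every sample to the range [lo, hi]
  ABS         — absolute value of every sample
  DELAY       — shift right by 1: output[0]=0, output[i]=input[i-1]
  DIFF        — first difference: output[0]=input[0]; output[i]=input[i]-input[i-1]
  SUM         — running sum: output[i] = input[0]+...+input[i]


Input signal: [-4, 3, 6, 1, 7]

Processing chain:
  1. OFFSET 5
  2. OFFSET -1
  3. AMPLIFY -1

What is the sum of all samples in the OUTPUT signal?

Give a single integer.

Answer: -33

Derivation:
Input: [-4, 3, 6, 1, 7]
Stage 1 (OFFSET 5): -4+5=1, 3+5=8, 6+5=11, 1+5=6, 7+5=12 -> [1, 8, 11, 6, 12]
Stage 2 (OFFSET -1): 1+-1=0, 8+-1=7, 11+-1=10, 6+-1=5, 12+-1=11 -> [0, 7, 10, 5, 11]
Stage 3 (AMPLIFY -1): 0*-1=0, 7*-1=-7, 10*-1=-10, 5*-1=-5, 11*-1=-11 -> [0, -7, -10, -5, -11]
Output sum: -33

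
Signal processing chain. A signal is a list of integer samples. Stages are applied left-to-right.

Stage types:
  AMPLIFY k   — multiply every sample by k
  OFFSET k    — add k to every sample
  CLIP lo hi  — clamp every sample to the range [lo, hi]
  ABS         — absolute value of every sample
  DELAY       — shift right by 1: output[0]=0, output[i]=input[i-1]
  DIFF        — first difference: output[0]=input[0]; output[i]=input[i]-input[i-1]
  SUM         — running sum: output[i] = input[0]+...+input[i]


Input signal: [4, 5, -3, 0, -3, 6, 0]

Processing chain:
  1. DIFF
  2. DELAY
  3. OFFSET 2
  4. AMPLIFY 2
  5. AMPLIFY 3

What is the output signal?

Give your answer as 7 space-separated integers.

Answer: 12 36 18 -36 30 -6 66

Derivation:
Input: [4, 5, -3, 0, -3, 6, 0]
Stage 1 (DIFF): s[0]=4, 5-4=1, -3-5=-8, 0--3=3, -3-0=-3, 6--3=9, 0-6=-6 -> [4, 1, -8, 3, -3, 9, -6]
Stage 2 (DELAY): [0, 4, 1, -8, 3, -3, 9] = [0, 4, 1, -8, 3, -3, 9] -> [0, 4, 1, -8, 3, -3, 9]
Stage 3 (OFFSET 2): 0+2=2, 4+2=6, 1+2=3, -8+2=-6, 3+2=5, -3+2=-1, 9+2=11 -> [2, 6, 3, -6, 5, -1, 11]
Stage 4 (AMPLIFY 2): 2*2=4, 6*2=12, 3*2=6, -6*2=-12, 5*2=10, -1*2=-2, 11*2=22 -> [4, 12, 6, -12, 10, -2, 22]
Stage 5 (AMPLIFY 3): 4*3=12, 12*3=36, 6*3=18, -12*3=-36, 10*3=30, -2*3=-6, 22*3=66 -> [12, 36, 18, -36, 30, -6, 66]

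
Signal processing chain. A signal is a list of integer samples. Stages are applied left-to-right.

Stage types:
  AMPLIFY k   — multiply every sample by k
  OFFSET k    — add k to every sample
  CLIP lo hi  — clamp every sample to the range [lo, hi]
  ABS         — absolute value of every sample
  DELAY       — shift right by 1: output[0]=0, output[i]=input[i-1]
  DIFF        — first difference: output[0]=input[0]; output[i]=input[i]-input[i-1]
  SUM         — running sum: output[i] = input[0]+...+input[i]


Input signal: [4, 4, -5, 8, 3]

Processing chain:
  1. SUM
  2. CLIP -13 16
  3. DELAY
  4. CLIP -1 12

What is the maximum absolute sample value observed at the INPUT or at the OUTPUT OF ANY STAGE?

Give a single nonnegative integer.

Answer: 14

Derivation:
Input: [4, 4, -5, 8, 3] (max |s|=8)
Stage 1 (SUM): sum[0..0]=4, sum[0..1]=8, sum[0..2]=3, sum[0..3]=11, sum[0..4]=14 -> [4, 8, 3, 11, 14] (max |s|=14)
Stage 2 (CLIP -13 16): clip(4,-13,16)=4, clip(8,-13,16)=8, clip(3,-13,16)=3, clip(11,-13,16)=11, clip(14,-13,16)=14 -> [4, 8, 3, 11, 14] (max |s|=14)
Stage 3 (DELAY): [0, 4, 8, 3, 11] = [0, 4, 8, 3, 11] -> [0, 4, 8, 3, 11] (max |s|=11)
Stage 4 (CLIP -1 12): clip(0,-1,12)=0, clip(4,-1,12)=4, clip(8,-1,12)=8, clip(3,-1,12)=3, clip(11,-1,12)=11 -> [0, 4, 8, 3, 11] (max |s|=11)
Overall max amplitude: 14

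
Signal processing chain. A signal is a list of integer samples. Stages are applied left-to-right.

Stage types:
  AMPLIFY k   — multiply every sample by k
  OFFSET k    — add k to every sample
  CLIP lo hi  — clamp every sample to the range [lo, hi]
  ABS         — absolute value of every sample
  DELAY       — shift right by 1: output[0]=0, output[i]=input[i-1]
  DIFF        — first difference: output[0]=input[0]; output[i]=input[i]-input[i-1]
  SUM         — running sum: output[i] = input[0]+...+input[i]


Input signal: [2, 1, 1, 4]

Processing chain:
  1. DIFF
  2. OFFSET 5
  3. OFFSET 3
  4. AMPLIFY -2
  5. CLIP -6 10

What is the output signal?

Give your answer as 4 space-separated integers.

Input: [2, 1, 1, 4]
Stage 1 (DIFF): s[0]=2, 1-2=-1, 1-1=0, 4-1=3 -> [2, -1, 0, 3]
Stage 2 (OFFSET 5): 2+5=7, -1+5=4, 0+5=5, 3+5=8 -> [7, 4, 5, 8]
Stage 3 (OFFSET 3): 7+3=10, 4+3=7, 5+3=8, 8+3=11 -> [10, 7, 8, 11]
Stage 4 (AMPLIFY -2): 10*-2=-20, 7*-2=-14, 8*-2=-16, 11*-2=-22 -> [-20, -14, -16, -22]
Stage 5 (CLIP -6 10): clip(-20,-6,10)=-6, clip(-14,-6,10)=-6, clip(-16,-6,10)=-6, clip(-22,-6,10)=-6 -> [-6, -6, -6, -6]

Answer: -6 -6 -6 -6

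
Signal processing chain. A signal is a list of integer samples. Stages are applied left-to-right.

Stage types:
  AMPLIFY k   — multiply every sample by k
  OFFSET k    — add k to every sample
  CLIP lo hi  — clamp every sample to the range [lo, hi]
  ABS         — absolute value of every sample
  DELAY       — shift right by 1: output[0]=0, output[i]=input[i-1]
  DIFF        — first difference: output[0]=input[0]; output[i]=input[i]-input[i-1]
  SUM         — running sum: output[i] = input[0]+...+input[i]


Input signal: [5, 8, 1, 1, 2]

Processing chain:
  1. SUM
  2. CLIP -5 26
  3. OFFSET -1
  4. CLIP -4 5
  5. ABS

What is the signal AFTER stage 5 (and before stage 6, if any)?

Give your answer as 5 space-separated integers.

Answer: 4 5 5 5 5

Derivation:
Input: [5, 8, 1, 1, 2]
Stage 1 (SUM): sum[0..0]=5, sum[0..1]=13, sum[0..2]=14, sum[0..3]=15, sum[0..4]=17 -> [5, 13, 14, 15, 17]
Stage 2 (CLIP -5 26): clip(5,-5,26)=5, clip(13,-5,26)=13, clip(14,-5,26)=14, clip(15,-5,26)=15, clip(17,-5,26)=17 -> [5, 13, 14, 15, 17]
Stage 3 (OFFSET -1): 5+-1=4, 13+-1=12, 14+-1=13, 15+-1=14, 17+-1=16 -> [4, 12, 13, 14, 16]
Stage 4 (CLIP -4 5): clip(4,-4,5)=4, clip(12,-4,5)=5, clip(13,-4,5)=5, clip(14,-4,5)=5, clip(16,-4,5)=5 -> [4, 5, 5, 5, 5]
Stage 5 (ABS): |4|=4, |5|=5, |5|=5, |5|=5, |5|=5 -> [4, 5, 5, 5, 5]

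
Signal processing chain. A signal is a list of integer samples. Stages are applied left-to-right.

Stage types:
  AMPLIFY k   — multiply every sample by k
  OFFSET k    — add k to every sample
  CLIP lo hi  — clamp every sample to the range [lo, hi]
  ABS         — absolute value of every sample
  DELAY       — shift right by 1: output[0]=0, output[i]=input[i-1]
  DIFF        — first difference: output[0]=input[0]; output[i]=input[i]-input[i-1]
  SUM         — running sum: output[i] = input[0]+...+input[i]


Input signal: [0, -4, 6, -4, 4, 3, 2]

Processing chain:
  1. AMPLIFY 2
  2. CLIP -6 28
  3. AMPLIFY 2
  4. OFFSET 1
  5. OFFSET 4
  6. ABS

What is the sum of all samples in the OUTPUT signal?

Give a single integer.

Input: [0, -4, 6, -4, 4, 3, 2]
Stage 1 (AMPLIFY 2): 0*2=0, -4*2=-8, 6*2=12, -4*2=-8, 4*2=8, 3*2=6, 2*2=4 -> [0, -8, 12, -8, 8, 6, 4]
Stage 2 (CLIP -6 28): clip(0,-6,28)=0, clip(-8,-6,28)=-6, clip(12,-6,28)=12, clip(-8,-6,28)=-6, clip(8,-6,28)=8, clip(6,-6,28)=6, clip(4,-6,28)=4 -> [0, -6, 12, -6, 8, 6, 4]
Stage 3 (AMPLIFY 2): 0*2=0, -6*2=-12, 12*2=24, -6*2=-12, 8*2=16, 6*2=12, 4*2=8 -> [0, -12, 24, -12, 16, 12, 8]
Stage 4 (OFFSET 1): 0+1=1, -12+1=-11, 24+1=25, -12+1=-11, 16+1=17, 12+1=13, 8+1=9 -> [1, -11, 25, -11, 17, 13, 9]
Stage 5 (OFFSET 4): 1+4=5, -11+4=-7, 25+4=29, -11+4=-7, 17+4=21, 13+4=17, 9+4=13 -> [5, -7, 29, -7, 21, 17, 13]
Stage 6 (ABS): |5|=5, |-7|=7, |29|=29, |-7|=7, |21|=21, |17|=17, |13|=13 -> [5, 7, 29, 7, 21, 17, 13]
Output sum: 99

Answer: 99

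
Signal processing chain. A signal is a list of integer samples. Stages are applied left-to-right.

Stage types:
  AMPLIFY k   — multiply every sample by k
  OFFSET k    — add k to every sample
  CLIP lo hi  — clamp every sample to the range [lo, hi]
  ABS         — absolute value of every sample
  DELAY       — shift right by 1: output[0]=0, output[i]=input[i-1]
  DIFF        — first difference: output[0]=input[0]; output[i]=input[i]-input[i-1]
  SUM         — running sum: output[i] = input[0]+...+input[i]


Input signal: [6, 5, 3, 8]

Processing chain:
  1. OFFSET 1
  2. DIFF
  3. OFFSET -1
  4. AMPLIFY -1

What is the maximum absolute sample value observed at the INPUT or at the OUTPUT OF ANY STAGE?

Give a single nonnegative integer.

Answer: 9

Derivation:
Input: [6, 5, 3, 8] (max |s|=8)
Stage 1 (OFFSET 1): 6+1=7, 5+1=6, 3+1=4, 8+1=9 -> [7, 6, 4, 9] (max |s|=9)
Stage 2 (DIFF): s[0]=7, 6-7=-1, 4-6=-2, 9-4=5 -> [7, -1, -2, 5] (max |s|=7)
Stage 3 (OFFSET -1): 7+-1=6, -1+-1=-2, -2+-1=-3, 5+-1=4 -> [6, -2, -3, 4] (max |s|=6)
Stage 4 (AMPLIFY -1): 6*-1=-6, -2*-1=2, -3*-1=3, 4*-1=-4 -> [-6, 2, 3, -4] (max |s|=6)
Overall max amplitude: 9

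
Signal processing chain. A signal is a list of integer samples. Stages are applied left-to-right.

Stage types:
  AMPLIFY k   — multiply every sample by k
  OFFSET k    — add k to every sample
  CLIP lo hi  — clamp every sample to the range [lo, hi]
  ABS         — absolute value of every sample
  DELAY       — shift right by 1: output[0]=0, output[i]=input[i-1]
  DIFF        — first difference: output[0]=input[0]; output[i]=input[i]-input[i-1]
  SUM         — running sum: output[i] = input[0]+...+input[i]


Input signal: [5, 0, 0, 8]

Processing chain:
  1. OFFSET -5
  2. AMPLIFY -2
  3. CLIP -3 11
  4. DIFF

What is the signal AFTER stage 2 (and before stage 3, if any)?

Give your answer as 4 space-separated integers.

Answer: 0 10 10 -6

Derivation:
Input: [5, 0, 0, 8]
Stage 1 (OFFSET -5): 5+-5=0, 0+-5=-5, 0+-5=-5, 8+-5=3 -> [0, -5, -5, 3]
Stage 2 (AMPLIFY -2): 0*-2=0, -5*-2=10, -5*-2=10, 3*-2=-6 -> [0, 10, 10, -6]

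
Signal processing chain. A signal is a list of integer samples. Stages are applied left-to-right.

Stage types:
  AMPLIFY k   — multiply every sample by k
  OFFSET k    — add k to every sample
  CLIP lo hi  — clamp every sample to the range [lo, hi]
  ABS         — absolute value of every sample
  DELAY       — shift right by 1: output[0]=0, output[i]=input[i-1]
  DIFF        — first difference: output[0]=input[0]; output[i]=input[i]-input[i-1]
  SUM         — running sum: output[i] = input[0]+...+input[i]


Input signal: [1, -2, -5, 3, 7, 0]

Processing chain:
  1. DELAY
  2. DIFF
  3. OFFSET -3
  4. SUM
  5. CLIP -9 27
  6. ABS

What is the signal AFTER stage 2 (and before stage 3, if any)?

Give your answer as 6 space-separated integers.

Input: [1, -2, -5, 3, 7, 0]
Stage 1 (DELAY): [0, 1, -2, -5, 3, 7] = [0, 1, -2, -5, 3, 7] -> [0, 1, -2, -5, 3, 7]
Stage 2 (DIFF): s[0]=0, 1-0=1, -2-1=-3, -5--2=-3, 3--5=8, 7-3=4 -> [0, 1, -3, -3, 8, 4]

Answer: 0 1 -3 -3 8 4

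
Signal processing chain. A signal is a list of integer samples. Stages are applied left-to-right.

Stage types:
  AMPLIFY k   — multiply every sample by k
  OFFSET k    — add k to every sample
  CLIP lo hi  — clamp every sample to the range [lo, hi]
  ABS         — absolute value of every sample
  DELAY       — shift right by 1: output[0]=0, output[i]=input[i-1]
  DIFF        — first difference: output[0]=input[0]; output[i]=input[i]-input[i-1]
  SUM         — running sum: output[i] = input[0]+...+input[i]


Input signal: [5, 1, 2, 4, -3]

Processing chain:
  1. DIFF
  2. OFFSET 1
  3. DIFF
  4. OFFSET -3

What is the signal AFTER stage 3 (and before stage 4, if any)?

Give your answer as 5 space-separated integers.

Answer: 6 -9 5 1 -9

Derivation:
Input: [5, 1, 2, 4, -3]
Stage 1 (DIFF): s[0]=5, 1-5=-4, 2-1=1, 4-2=2, -3-4=-7 -> [5, -4, 1, 2, -7]
Stage 2 (OFFSET 1): 5+1=6, -4+1=-3, 1+1=2, 2+1=3, -7+1=-6 -> [6, -3, 2, 3, -6]
Stage 3 (DIFF): s[0]=6, -3-6=-9, 2--3=5, 3-2=1, -6-3=-9 -> [6, -9, 5, 1, -9]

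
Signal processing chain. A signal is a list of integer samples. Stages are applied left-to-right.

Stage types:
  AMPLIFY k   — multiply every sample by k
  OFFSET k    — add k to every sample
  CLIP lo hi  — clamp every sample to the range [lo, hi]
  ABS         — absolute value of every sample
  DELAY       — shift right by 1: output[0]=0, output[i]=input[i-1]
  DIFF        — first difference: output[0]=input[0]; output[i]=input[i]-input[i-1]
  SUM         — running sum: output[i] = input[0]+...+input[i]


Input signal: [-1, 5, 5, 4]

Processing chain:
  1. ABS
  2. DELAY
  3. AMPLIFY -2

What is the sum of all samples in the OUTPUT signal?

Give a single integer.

Input: [-1, 5, 5, 4]
Stage 1 (ABS): |-1|=1, |5|=5, |5|=5, |4|=4 -> [1, 5, 5, 4]
Stage 2 (DELAY): [0, 1, 5, 5] = [0, 1, 5, 5] -> [0, 1, 5, 5]
Stage 3 (AMPLIFY -2): 0*-2=0, 1*-2=-2, 5*-2=-10, 5*-2=-10 -> [0, -2, -10, -10]
Output sum: -22

Answer: -22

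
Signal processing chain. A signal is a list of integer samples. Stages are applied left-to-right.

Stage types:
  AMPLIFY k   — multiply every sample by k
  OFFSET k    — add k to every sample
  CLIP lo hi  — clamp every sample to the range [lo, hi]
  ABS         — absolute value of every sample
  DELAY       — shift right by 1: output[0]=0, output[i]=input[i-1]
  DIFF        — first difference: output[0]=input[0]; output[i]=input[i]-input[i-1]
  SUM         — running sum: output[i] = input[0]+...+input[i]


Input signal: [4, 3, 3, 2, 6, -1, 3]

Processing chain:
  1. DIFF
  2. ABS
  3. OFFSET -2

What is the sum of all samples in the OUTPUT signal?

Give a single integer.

Answer: 7

Derivation:
Input: [4, 3, 3, 2, 6, -1, 3]
Stage 1 (DIFF): s[0]=4, 3-4=-1, 3-3=0, 2-3=-1, 6-2=4, -1-6=-7, 3--1=4 -> [4, -1, 0, -1, 4, -7, 4]
Stage 2 (ABS): |4|=4, |-1|=1, |0|=0, |-1|=1, |4|=4, |-7|=7, |4|=4 -> [4, 1, 0, 1, 4, 7, 4]
Stage 3 (OFFSET -2): 4+-2=2, 1+-2=-1, 0+-2=-2, 1+-2=-1, 4+-2=2, 7+-2=5, 4+-2=2 -> [2, -1, -2, -1, 2, 5, 2]
Output sum: 7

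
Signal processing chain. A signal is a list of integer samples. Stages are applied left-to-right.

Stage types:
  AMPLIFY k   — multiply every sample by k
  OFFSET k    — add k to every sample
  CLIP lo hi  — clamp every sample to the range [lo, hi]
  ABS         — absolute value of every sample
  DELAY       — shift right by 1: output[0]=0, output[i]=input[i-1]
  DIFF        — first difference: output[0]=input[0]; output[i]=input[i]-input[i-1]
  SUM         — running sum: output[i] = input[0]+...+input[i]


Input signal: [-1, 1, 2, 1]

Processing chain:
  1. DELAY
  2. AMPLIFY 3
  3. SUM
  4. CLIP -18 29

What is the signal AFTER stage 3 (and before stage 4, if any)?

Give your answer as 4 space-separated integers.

Input: [-1, 1, 2, 1]
Stage 1 (DELAY): [0, -1, 1, 2] = [0, -1, 1, 2] -> [0, -1, 1, 2]
Stage 2 (AMPLIFY 3): 0*3=0, -1*3=-3, 1*3=3, 2*3=6 -> [0, -3, 3, 6]
Stage 3 (SUM): sum[0..0]=0, sum[0..1]=-3, sum[0..2]=0, sum[0..3]=6 -> [0, -3, 0, 6]

Answer: 0 -3 0 6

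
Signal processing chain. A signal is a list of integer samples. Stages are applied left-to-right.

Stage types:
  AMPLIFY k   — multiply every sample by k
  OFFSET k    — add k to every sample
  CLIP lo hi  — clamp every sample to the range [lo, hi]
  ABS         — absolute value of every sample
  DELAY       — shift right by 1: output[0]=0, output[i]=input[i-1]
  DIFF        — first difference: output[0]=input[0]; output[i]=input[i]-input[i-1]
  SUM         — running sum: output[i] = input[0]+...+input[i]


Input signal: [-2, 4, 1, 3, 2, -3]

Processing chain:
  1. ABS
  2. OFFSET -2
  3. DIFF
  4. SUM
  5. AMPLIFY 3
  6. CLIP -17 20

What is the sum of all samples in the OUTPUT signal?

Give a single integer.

Answer: 9

Derivation:
Input: [-2, 4, 1, 3, 2, -3]
Stage 1 (ABS): |-2|=2, |4|=4, |1|=1, |3|=3, |2|=2, |-3|=3 -> [2, 4, 1, 3, 2, 3]
Stage 2 (OFFSET -2): 2+-2=0, 4+-2=2, 1+-2=-1, 3+-2=1, 2+-2=0, 3+-2=1 -> [0, 2, -1, 1, 0, 1]
Stage 3 (DIFF): s[0]=0, 2-0=2, -1-2=-3, 1--1=2, 0-1=-1, 1-0=1 -> [0, 2, -3, 2, -1, 1]
Stage 4 (SUM): sum[0..0]=0, sum[0..1]=2, sum[0..2]=-1, sum[0..3]=1, sum[0..4]=0, sum[0..5]=1 -> [0, 2, -1, 1, 0, 1]
Stage 5 (AMPLIFY 3): 0*3=0, 2*3=6, -1*3=-3, 1*3=3, 0*3=0, 1*3=3 -> [0, 6, -3, 3, 0, 3]
Stage 6 (CLIP -17 20): clip(0,-17,20)=0, clip(6,-17,20)=6, clip(-3,-17,20)=-3, clip(3,-17,20)=3, clip(0,-17,20)=0, clip(3,-17,20)=3 -> [0, 6, -3, 3, 0, 3]
Output sum: 9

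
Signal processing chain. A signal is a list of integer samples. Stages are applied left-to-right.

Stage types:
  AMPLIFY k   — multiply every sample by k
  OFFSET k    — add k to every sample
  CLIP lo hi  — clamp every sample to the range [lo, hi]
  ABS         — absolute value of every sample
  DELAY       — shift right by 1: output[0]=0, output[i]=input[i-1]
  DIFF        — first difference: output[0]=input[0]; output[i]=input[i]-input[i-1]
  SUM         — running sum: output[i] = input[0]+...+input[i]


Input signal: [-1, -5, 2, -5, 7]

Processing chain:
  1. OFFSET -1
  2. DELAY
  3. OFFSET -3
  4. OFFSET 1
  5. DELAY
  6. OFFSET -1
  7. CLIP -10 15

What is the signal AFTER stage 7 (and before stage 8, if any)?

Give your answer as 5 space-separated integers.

Answer: -1 -3 -5 -9 -2

Derivation:
Input: [-1, -5, 2, -5, 7]
Stage 1 (OFFSET -1): -1+-1=-2, -5+-1=-6, 2+-1=1, -5+-1=-6, 7+-1=6 -> [-2, -6, 1, -6, 6]
Stage 2 (DELAY): [0, -2, -6, 1, -6] = [0, -2, -6, 1, -6] -> [0, -2, -6, 1, -6]
Stage 3 (OFFSET -3): 0+-3=-3, -2+-3=-5, -6+-3=-9, 1+-3=-2, -6+-3=-9 -> [-3, -5, -9, -2, -9]
Stage 4 (OFFSET 1): -3+1=-2, -5+1=-4, -9+1=-8, -2+1=-1, -9+1=-8 -> [-2, -4, -8, -1, -8]
Stage 5 (DELAY): [0, -2, -4, -8, -1] = [0, -2, -4, -8, -1] -> [0, -2, -4, -8, -1]
Stage 6 (OFFSET -1): 0+-1=-1, -2+-1=-3, -4+-1=-5, -8+-1=-9, -1+-1=-2 -> [-1, -3, -5, -9, -2]
Stage 7 (CLIP -10 15): clip(-1,-10,15)=-1, clip(-3,-10,15)=-3, clip(-5,-10,15)=-5, clip(-9,-10,15)=-9, clip(-2,-10,15)=-2 -> [-1, -3, -5, -9, -2]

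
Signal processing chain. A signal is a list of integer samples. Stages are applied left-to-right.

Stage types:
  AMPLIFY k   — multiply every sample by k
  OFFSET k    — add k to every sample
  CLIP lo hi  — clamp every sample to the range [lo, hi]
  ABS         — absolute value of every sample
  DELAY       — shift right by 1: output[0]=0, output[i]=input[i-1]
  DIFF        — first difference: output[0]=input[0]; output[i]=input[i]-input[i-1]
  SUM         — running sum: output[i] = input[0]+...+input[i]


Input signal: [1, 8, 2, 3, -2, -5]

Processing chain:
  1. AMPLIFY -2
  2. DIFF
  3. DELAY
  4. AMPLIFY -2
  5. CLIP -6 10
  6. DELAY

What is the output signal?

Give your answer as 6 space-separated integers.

Answer: 0 0 4 10 -6 4

Derivation:
Input: [1, 8, 2, 3, -2, -5]
Stage 1 (AMPLIFY -2): 1*-2=-2, 8*-2=-16, 2*-2=-4, 3*-2=-6, -2*-2=4, -5*-2=10 -> [-2, -16, -4, -6, 4, 10]
Stage 2 (DIFF): s[0]=-2, -16--2=-14, -4--16=12, -6--4=-2, 4--6=10, 10-4=6 -> [-2, -14, 12, -2, 10, 6]
Stage 3 (DELAY): [0, -2, -14, 12, -2, 10] = [0, -2, -14, 12, -2, 10] -> [0, -2, -14, 12, -2, 10]
Stage 4 (AMPLIFY -2): 0*-2=0, -2*-2=4, -14*-2=28, 12*-2=-24, -2*-2=4, 10*-2=-20 -> [0, 4, 28, -24, 4, -20]
Stage 5 (CLIP -6 10): clip(0,-6,10)=0, clip(4,-6,10)=4, clip(28,-6,10)=10, clip(-24,-6,10)=-6, clip(4,-6,10)=4, clip(-20,-6,10)=-6 -> [0, 4, 10, -6, 4, -6]
Stage 6 (DELAY): [0, 0, 4, 10, -6, 4] = [0, 0, 4, 10, -6, 4] -> [0, 0, 4, 10, -6, 4]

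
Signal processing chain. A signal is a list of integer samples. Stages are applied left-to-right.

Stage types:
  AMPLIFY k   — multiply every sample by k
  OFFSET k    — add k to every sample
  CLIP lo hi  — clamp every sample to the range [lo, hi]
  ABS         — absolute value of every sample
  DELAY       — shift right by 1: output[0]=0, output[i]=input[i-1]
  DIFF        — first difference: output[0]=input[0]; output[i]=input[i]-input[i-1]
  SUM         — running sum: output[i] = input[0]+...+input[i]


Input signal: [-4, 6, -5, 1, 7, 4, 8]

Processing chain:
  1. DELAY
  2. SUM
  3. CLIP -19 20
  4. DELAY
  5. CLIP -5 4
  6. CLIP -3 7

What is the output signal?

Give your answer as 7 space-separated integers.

Answer: 0 0 -3 2 -3 -2 4

Derivation:
Input: [-4, 6, -5, 1, 7, 4, 8]
Stage 1 (DELAY): [0, -4, 6, -5, 1, 7, 4] = [0, -4, 6, -5, 1, 7, 4] -> [0, -4, 6, -5, 1, 7, 4]
Stage 2 (SUM): sum[0..0]=0, sum[0..1]=-4, sum[0..2]=2, sum[0..3]=-3, sum[0..4]=-2, sum[0..5]=5, sum[0..6]=9 -> [0, -4, 2, -3, -2, 5, 9]
Stage 3 (CLIP -19 20): clip(0,-19,20)=0, clip(-4,-19,20)=-4, clip(2,-19,20)=2, clip(-3,-19,20)=-3, clip(-2,-19,20)=-2, clip(5,-19,20)=5, clip(9,-19,20)=9 -> [0, -4, 2, -3, -2, 5, 9]
Stage 4 (DELAY): [0, 0, -4, 2, -3, -2, 5] = [0, 0, -4, 2, -3, -2, 5] -> [0, 0, -4, 2, -3, -2, 5]
Stage 5 (CLIP -5 4): clip(0,-5,4)=0, clip(0,-5,4)=0, clip(-4,-5,4)=-4, clip(2,-5,4)=2, clip(-3,-5,4)=-3, clip(-2,-5,4)=-2, clip(5,-5,4)=4 -> [0, 0, -4, 2, -3, -2, 4]
Stage 6 (CLIP -3 7): clip(0,-3,7)=0, clip(0,-3,7)=0, clip(-4,-3,7)=-3, clip(2,-3,7)=2, clip(-3,-3,7)=-3, clip(-2,-3,7)=-2, clip(4,-3,7)=4 -> [0, 0, -3, 2, -3, -2, 4]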